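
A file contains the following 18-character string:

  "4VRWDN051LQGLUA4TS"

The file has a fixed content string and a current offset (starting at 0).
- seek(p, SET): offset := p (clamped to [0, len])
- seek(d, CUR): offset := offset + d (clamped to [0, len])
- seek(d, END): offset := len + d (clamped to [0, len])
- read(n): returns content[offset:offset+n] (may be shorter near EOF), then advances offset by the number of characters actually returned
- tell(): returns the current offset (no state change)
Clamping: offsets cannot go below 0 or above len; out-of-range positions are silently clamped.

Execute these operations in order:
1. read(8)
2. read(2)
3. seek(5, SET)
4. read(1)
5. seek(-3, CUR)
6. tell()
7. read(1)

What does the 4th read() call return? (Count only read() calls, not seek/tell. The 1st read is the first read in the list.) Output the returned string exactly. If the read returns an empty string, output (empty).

Answer: W

Derivation:
After 1 (read(8)): returned '4VRWDN05', offset=8
After 2 (read(2)): returned '1L', offset=10
After 3 (seek(5, SET)): offset=5
After 4 (read(1)): returned 'N', offset=6
After 5 (seek(-3, CUR)): offset=3
After 6 (tell()): offset=3
After 7 (read(1)): returned 'W', offset=4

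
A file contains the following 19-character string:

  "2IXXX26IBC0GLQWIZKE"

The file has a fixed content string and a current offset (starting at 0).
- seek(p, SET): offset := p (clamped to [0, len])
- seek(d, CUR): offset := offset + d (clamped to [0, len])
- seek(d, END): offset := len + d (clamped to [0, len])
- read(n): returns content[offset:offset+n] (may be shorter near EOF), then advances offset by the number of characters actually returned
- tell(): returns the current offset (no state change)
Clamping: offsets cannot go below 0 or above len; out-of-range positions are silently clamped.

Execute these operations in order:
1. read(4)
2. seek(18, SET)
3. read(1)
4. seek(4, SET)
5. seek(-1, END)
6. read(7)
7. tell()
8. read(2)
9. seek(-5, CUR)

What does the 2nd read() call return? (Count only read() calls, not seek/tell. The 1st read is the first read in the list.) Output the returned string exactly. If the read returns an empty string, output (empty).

After 1 (read(4)): returned '2IXX', offset=4
After 2 (seek(18, SET)): offset=18
After 3 (read(1)): returned 'E', offset=19
After 4 (seek(4, SET)): offset=4
After 5 (seek(-1, END)): offset=18
After 6 (read(7)): returned 'E', offset=19
After 7 (tell()): offset=19
After 8 (read(2)): returned '', offset=19
After 9 (seek(-5, CUR)): offset=14

Answer: E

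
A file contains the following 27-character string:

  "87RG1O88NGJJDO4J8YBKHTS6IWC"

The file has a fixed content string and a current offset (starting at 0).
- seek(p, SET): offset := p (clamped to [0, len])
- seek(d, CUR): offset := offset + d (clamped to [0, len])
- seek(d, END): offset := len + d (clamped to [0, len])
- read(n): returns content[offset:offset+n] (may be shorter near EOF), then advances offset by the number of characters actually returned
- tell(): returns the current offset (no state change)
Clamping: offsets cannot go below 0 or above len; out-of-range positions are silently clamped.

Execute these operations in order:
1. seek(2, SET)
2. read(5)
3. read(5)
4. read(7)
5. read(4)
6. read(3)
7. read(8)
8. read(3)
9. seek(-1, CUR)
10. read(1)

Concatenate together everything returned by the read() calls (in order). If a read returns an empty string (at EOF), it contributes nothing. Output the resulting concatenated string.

Answer: RG1O88NGJJDO4J8YBKHTS6IWCC

Derivation:
After 1 (seek(2, SET)): offset=2
After 2 (read(5)): returned 'RG1O8', offset=7
After 3 (read(5)): returned '8NGJJ', offset=12
After 4 (read(7)): returned 'DO4J8YB', offset=19
After 5 (read(4)): returned 'KHTS', offset=23
After 6 (read(3)): returned '6IW', offset=26
After 7 (read(8)): returned 'C', offset=27
After 8 (read(3)): returned '', offset=27
After 9 (seek(-1, CUR)): offset=26
After 10 (read(1)): returned 'C', offset=27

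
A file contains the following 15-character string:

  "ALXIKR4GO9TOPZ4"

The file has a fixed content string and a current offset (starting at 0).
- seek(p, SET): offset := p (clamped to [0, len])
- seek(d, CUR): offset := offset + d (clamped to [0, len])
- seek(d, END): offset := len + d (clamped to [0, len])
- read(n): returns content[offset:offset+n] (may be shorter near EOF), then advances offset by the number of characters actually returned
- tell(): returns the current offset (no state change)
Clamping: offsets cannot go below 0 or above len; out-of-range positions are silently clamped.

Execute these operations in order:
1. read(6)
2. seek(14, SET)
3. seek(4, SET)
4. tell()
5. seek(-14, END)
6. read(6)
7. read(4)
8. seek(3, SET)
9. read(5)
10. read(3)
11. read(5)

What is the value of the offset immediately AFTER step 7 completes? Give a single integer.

After 1 (read(6)): returned 'ALXIKR', offset=6
After 2 (seek(14, SET)): offset=14
After 3 (seek(4, SET)): offset=4
After 4 (tell()): offset=4
After 5 (seek(-14, END)): offset=1
After 6 (read(6)): returned 'LXIKR4', offset=7
After 7 (read(4)): returned 'GO9T', offset=11

Answer: 11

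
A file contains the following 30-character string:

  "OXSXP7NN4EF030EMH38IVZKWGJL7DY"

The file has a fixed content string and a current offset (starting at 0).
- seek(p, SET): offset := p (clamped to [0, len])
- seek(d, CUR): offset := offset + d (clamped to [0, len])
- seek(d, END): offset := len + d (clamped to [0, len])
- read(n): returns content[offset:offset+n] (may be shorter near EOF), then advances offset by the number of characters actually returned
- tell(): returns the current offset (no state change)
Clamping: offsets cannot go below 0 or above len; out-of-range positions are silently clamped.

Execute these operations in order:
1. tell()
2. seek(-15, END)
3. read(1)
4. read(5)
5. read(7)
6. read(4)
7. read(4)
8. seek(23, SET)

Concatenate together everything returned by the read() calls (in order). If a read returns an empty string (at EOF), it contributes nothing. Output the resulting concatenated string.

Answer: MH38IVZKWGJL7DY

Derivation:
After 1 (tell()): offset=0
After 2 (seek(-15, END)): offset=15
After 3 (read(1)): returned 'M', offset=16
After 4 (read(5)): returned 'H38IV', offset=21
After 5 (read(7)): returned 'ZKWGJL7', offset=28
After 6 (read(4)): returned 'DY', offset=30
After 7 (read(4)): returned '', offset=30
After 8 (seek(23, SET)): offset=23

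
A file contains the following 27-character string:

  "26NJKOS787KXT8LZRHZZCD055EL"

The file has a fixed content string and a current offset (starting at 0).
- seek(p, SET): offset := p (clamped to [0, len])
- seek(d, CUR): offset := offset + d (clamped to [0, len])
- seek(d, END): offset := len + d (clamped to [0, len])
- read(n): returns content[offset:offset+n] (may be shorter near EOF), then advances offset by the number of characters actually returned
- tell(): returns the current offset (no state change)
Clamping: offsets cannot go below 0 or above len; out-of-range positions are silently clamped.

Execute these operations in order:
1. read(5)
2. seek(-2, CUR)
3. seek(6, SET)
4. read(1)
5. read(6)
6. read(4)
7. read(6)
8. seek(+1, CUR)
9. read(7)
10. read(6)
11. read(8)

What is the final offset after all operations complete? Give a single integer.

Answer: 27

Derivation:
After 1 (read(5)): returned '26NJK', offset=5
After 2 (seek(-2, CUR)): offset=3
After 3 (seek(6, SET)): offset=6
After 4 (read(1)): returned 'S', offset=7
After 5 (read(6)): returned '787KXT', offset=13
After 6 (read(4)): returned '8LZR', offset=17
After 7 (read(6)): returned 'HZZCD0', offset=23
After 8 (seek(+1, CUR)): offset=24
After 9 (read(7)): returned '5EL', offset=27
After 10 (read(6)): returned '', offset=27
After 11 (read(8)): returned '', offset=27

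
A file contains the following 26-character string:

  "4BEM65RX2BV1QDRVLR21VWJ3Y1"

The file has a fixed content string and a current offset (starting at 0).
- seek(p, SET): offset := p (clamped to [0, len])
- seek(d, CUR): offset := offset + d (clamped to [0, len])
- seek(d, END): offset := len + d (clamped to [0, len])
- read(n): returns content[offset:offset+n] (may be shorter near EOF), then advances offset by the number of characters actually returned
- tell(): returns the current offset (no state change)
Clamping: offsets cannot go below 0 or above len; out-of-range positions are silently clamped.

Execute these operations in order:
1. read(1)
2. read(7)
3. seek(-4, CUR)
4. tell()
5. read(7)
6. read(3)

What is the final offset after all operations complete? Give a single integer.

After 1 (read(1)): returned '4', offset=1
After 2 (read(7)): returned 'BEM65RX', offset=8
After 3 (seek(-4, CUR)): offset=4
After 4 (tell()): offset=4
After 5 (read(7)): returned '65RX2BV', offset=11
After 6 (read(3)): returned '1QD', offset=14

Answer: 14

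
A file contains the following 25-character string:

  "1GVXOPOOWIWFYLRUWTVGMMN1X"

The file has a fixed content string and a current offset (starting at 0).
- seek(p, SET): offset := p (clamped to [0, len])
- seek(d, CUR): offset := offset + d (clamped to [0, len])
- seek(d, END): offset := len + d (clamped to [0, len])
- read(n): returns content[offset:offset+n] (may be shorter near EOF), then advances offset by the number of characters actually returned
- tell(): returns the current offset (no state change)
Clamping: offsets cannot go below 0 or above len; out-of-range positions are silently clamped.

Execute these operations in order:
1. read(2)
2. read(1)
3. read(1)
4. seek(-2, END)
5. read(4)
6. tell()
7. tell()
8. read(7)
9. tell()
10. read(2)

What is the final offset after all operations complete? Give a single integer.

Answer: 25

Derivation:
After 1 (read(2)): returned '1G', offset=2
After 2 (read(1)): returned 'V', offset=3
After 3 (read(1)): returned 'X', offset=4
After 4 (seek(-2, END)): offset=23
After 5 (read(4)): returned '1X', offset=25
After 6 (tell()): offset=25
After 7 (tell()): offset=25
After 8 (read(7)): returned '', offset=25
After 9 (tell()): offset=25
After 10 (read(2)): returned '', offset=25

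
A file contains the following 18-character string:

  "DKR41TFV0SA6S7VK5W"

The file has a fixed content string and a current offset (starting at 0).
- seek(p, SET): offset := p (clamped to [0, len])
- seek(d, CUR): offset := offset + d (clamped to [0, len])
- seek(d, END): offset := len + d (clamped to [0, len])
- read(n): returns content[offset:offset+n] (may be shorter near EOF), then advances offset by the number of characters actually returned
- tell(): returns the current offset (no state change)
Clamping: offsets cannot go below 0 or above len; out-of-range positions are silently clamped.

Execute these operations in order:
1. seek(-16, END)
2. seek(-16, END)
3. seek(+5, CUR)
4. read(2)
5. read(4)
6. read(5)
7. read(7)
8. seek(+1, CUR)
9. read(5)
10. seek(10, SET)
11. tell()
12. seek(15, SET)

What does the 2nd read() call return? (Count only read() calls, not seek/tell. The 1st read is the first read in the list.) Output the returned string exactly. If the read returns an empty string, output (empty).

After 1 (seek(-16, END)): offset=2
After 2 (seek(-16, END)): offset=2
After 3 (seek(+5, CUR)): offset=7
After 4 (read(2)): returned 'V0', offset=9
After 5 (read(4)): returned 'SA6S', offset=13
After 6 (read(5)): returned '7VK5W', offset=18
After 7 (read(7)): returned '', offset=18
After 8 (seek(+1, CUR)): offset=18
After 9 (read(5)): returned '', offset=18
After 10 (seek(10, SET)): offset=10
After 11 (tell()): offset=10
After 12 (seek(15, SET)): offset=15

Answer: SA6S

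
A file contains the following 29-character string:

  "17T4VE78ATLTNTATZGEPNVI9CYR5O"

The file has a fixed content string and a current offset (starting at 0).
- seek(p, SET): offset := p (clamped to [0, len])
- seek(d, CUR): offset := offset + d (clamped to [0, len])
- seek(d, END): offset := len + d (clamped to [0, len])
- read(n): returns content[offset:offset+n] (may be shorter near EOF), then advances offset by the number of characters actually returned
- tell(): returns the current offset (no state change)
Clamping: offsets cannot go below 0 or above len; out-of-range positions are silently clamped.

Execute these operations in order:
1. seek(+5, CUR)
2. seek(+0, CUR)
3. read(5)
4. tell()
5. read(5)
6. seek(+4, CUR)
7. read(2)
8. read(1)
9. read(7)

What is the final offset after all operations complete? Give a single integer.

After 1 (seek(+5, CUR)): offset=5
After 2 (seek(+0, CUR)): offset=5
After 3 (read(5)): returned 'E78AT', offset=10
After 4 (tell()): offset=10
After 5 (read(5)): returned 'LTNTA', offset=15
After 6 (seek(+4, CUR)): offset=19
After 7 (read(2)): returned 'PN', offset=21
After 8 (read(1)): returned 'V', offset=22
After 9 (read(7)): returned 'I9CYR5O', offset=29

Answer: 29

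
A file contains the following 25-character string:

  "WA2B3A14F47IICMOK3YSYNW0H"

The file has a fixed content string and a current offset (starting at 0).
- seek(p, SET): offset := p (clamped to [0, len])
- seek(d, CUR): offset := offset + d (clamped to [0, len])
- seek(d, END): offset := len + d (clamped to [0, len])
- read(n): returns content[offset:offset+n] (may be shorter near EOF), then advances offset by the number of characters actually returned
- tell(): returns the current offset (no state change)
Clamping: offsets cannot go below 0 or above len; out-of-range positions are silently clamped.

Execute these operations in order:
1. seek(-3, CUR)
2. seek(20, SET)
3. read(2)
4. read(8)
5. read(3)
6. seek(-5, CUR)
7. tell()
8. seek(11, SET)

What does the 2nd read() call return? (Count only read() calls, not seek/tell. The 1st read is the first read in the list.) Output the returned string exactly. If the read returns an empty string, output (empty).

Answer: W0H

Derivation:
After 1 (seek(-3, CUR)): offset=0
After 2 (seek(20, SET)): offset=20
After 3 (read(2)): returned 'YN', offset=22
After 4 (read(8)): returned 'W0H', offset=25
After 5 (read(3)): returned '', offset=25
After 6 (seek(-5, CUR)): offset=20
After 7 (tell()): offset=20
After 8 (seek(11, SET)): offset=11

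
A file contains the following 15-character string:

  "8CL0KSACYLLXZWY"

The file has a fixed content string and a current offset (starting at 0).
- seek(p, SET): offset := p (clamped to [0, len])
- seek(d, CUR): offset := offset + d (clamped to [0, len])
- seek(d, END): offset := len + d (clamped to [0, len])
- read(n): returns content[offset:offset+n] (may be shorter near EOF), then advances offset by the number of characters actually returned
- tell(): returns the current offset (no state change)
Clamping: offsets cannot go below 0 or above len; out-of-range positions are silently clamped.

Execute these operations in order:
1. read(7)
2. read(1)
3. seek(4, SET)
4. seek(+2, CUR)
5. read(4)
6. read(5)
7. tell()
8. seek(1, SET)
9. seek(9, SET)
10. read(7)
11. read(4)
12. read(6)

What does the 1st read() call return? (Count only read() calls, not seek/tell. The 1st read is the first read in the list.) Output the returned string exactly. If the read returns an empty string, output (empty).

After 1 (read(7)): returned '8CL0KSA', offset=7
After 2 (read(1)): returned 'C', offset=8
After 3 (seek(4, SET)): offset=4
After 4 (seek(+2, CUR)): offset=6
After 5 (read(4)): returned 'ACYL', offset=10
After 6 (read(5)): returned 'LXZWY', offset=15
After 7 (tell()): offset=15
After 8 (seek(1, SET)): offset=1
After 9 (seek(9, SET)): offset=9
After 10 (read(7)): returned 'LLXZWY', offset=15
After 11 (read(4)): returned '', offset=15
After 12 (read(6)): returned '', offset=15

Answer: 8CL0KSA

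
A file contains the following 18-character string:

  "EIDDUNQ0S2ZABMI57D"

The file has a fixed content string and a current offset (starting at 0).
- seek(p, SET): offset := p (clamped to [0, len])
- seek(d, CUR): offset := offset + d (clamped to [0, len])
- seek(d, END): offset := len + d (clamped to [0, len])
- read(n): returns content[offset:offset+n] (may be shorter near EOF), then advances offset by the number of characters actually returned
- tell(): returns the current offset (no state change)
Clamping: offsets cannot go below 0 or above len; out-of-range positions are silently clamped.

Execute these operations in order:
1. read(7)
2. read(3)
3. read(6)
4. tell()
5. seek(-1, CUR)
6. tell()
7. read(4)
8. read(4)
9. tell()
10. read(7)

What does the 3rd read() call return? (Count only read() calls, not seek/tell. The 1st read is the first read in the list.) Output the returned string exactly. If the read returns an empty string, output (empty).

Answer: ZABMI5

Derivation:
After 1 (read(7)): returned 'EIDDUNQ', offset=7
After 2 (read(3)): returned '0S2', offset=10
After 3 (read(6)): returned 'ZABMI5', offset=16
After 4 (tell()): offset=16
After 5 (seek(-1, CUR)): offset=15
After 6 (tell()): offset=15
After 7 (read(4)): returned '57D', offset=18
After 8 (read(4)): returned '', offset=18
After 9 (tell()): offset=18
After 10 (read(7)): returned '', offset=18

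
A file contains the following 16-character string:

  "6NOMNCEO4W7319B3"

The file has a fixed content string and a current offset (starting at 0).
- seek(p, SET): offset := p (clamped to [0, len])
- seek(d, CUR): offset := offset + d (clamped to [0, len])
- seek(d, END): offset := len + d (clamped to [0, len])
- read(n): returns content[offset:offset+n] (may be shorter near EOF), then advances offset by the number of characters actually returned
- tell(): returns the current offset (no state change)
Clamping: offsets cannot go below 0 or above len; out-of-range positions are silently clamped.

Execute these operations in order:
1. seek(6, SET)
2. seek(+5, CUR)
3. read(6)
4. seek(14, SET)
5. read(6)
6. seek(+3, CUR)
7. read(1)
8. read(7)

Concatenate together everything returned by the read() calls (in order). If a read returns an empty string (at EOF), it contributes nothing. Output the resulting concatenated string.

After 1 (seek(6, SET)): offset=6
After 2 (seek(+5, CUR)): offset=11
After 3 (read(6)): returned '319B3', offset=16
After 4 (seek(14, SET)): offset=14
After 5 (read(6)): returned 'B3', offset=16
After 6 (seek(+3, CUR)): offset=16
After 7 (read(1)): returned '', offset=16
After 8 (read(7)): returned '', offset=16

Answer: 319B3B3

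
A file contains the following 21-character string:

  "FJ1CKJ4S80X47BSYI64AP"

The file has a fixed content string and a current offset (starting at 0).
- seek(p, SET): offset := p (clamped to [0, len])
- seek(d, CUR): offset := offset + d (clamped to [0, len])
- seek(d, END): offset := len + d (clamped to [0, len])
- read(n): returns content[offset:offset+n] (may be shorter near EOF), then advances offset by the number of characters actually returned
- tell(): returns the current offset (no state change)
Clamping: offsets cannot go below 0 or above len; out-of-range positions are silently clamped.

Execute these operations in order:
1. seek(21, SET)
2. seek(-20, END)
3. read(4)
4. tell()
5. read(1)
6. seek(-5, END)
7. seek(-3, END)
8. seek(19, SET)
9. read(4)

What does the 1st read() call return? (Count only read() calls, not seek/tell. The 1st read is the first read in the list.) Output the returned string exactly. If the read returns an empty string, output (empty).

Answer: J1CK

Derivation:
After 1 (seek(21, SET)): offset=21
After 2 (seek(-20, END)): offset=1
After 3 (read(4)): returned 'J1CK', offset=5
After 4 (tell()): offset=5
After 5 (read(1)): returned 'J', offset=6
After 6 (seek(-5, END)): offset=16
After 7 (seek(-3, END)): offset=18
After 8 (seek(19, SET)): offset=19
After 9 (read(4)): returned 'AP', offset=21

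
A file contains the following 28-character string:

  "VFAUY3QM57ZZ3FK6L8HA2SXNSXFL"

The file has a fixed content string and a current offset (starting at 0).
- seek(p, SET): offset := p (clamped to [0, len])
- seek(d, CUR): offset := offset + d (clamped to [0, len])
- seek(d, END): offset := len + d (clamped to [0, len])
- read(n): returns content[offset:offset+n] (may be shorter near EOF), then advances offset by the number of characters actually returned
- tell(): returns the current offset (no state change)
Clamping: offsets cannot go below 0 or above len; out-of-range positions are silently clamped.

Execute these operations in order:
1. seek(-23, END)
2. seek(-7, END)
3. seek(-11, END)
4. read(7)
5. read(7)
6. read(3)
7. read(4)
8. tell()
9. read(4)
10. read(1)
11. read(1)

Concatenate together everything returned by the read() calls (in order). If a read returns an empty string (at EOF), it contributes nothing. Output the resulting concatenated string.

After 1 (seek(-23, END)): offset=5
After 2 (seek(-7, END)): offset=21
After 3 (seek(-11, END)): offset=17
After 4 (read(7)): returned '8HA2SXN', offset=24
After 5 (read(7)): returned 'SXFL', offset=28
After 6 (read(3)): returned '', offset=28
After 7 (read(4)): returned '', offset=28
After 8 (tell()): offset=28
After 9 (read(4)): returned '', offset=28
After 10 (read(1)): returned '', offset=28
After 11 (read(1)): returned '', offset=28

Answer: 8HA2SXNSXFL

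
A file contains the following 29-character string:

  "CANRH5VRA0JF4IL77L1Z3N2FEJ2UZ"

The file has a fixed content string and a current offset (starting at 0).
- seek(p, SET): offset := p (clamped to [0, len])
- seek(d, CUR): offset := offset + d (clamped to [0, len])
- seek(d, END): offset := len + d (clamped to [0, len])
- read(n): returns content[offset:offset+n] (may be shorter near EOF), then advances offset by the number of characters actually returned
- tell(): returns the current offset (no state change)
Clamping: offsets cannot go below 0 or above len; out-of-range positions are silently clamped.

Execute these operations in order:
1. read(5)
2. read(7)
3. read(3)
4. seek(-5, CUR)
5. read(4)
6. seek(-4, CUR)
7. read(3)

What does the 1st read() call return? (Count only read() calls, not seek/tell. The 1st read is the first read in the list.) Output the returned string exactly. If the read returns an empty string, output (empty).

After 1 (read(5)): returned 'CANRH', offset=5
After 2 (read(7)): returned '5VRA0JF', offset=12
After 3 (read(3)): returned '4IL', offset=15
After 4 (seek(-5, CUR)): offset=10
After 5 (read(4)): returned 'JF4I', offset=14
After 6 (seek(-4, CUR)): offset=10
After 7 (read(3)): returned 'JF4', offset=13

Answer: CANRH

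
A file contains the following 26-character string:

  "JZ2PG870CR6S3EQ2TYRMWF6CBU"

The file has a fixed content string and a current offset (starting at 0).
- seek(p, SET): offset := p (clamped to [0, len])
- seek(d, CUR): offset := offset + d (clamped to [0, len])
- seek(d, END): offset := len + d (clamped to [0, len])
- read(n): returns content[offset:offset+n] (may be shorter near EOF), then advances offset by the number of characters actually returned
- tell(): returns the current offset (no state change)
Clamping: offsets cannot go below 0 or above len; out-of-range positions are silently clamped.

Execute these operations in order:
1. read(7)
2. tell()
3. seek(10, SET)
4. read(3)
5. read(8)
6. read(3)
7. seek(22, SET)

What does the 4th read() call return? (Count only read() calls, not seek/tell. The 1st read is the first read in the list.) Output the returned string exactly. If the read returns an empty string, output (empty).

Answer: F6C

Derivation:
After 1 (read(7)): returned 'JZ2PG87', offset=7
After 2 (tell()): offset=7
After 3 (seek(10, SET)): offset=10
After 4 (read(3)): returned '6S3', offset=13
After 5 (read(8)): returned 'EQ2TYRMW', offset=21
After 6 (read(3)): returned 'F6C', offset=24
After 7 (seek(22, SET)): offset=22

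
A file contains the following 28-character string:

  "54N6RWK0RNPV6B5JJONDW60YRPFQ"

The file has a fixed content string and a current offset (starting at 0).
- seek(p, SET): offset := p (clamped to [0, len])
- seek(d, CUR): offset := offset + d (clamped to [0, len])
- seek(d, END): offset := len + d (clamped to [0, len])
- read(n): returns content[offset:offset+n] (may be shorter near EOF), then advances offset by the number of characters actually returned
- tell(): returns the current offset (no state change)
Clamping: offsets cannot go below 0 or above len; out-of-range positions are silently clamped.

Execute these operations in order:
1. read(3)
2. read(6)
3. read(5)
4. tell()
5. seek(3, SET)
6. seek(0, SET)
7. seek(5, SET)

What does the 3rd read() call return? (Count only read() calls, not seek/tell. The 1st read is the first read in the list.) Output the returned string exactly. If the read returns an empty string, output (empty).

After 1 (read(3)): returned '54N', offset=3
After 2 (read(6)): returned '6RWK0R', offset=9
After 3 (read(5)): returned 'NPV6B', offset=14
After 4 (tell()): offset=14
After 5 (seek(3, SET)): offset=3
After 6 (seek(0, SET)): offset=0
After 7 (seek(5, SET)): offset=5

Answer: NPV6B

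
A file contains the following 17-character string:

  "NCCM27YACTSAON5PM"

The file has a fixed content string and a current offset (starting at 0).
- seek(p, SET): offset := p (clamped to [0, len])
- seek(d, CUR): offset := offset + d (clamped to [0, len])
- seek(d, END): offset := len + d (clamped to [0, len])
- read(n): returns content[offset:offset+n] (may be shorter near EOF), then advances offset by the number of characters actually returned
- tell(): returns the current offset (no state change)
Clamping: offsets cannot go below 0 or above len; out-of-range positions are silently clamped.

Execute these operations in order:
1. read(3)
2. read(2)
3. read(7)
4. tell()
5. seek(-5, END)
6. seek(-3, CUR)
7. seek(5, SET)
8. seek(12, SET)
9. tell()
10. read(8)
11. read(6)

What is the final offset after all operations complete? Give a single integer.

After 1 (read(3)): returned 'NCC', offset=3
After 2 (read(2)): returned 'M2', offset=5
After 3 (read(7)): returned '7YACTSA', offset=12
After 4 (tell()): offset=12
After 5 (seek(-5, END)): offset=12
After 6 (seek(-3, CUR)): offset=9
After 7 (seek(5, SET)): offset=5
After 8 (seek(12, SET)): offset=12
After 9 (tell()): offset=12
After 10 (read(8)): returned 'ON5PM', offset=17
After 11 (read(6)): returned '', offset=17

Answer: 17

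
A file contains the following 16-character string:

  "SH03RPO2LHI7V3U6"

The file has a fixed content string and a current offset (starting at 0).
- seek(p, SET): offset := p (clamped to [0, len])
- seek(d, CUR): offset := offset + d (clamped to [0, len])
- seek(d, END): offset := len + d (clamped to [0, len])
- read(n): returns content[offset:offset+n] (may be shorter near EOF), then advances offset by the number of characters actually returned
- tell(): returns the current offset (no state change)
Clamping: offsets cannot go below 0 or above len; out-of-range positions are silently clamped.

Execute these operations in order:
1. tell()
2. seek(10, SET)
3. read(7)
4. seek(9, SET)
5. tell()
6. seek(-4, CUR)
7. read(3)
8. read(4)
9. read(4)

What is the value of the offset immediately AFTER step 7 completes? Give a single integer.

Answer: 8

Derivation:
After 1 (tell()): offset=0
After 2 (seek(10, SET)): offset=10
After 3 (read(7)): returned 'I7V3U6', offset=16
After 4 (seek(9, SET)): offset=9
After 5 (tell()): offset=9
After 6 (seek(-4, CUR)): offset=5
After 7 (read(3)): returned 'PO2', offset=8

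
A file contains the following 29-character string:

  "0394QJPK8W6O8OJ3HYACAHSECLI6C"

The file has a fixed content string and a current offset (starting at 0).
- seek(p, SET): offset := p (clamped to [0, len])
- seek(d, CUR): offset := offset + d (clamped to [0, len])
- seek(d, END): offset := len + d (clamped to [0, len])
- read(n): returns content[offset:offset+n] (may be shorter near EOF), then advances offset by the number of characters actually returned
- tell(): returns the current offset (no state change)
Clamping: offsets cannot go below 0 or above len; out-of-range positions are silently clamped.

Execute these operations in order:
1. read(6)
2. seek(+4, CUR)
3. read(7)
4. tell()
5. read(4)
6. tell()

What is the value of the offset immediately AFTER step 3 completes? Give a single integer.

Answer: 17

Derivation:
After 1 (read(6)): returned '0394QJ', offset=6
After 2 (seek(+4, CUR)): offset=10
After 3 (read(7)): returned '6O8OJ3H', offset=17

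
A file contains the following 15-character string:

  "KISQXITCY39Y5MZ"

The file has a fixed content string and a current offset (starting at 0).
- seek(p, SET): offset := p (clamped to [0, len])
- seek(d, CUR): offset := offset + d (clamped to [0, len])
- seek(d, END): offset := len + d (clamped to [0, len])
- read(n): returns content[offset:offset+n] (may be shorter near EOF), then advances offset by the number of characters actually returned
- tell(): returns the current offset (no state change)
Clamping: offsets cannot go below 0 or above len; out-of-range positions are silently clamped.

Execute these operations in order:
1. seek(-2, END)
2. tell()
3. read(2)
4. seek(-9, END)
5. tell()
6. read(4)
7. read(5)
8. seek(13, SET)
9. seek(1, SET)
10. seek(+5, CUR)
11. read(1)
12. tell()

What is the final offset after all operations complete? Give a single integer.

Answer: 7

Derivation:
After 1 (seek(-2, END)): offset=13
After 2 (tell()): offset=13
After 3 (read(2)): returned 'MZ', offset=15
After 4 (seek(-9, END)): offset=6
After 5 (tell()): offset=6
After 6 (read(4)): returned 'TCY3', offset=10
After 7 (read(5)): returned '9Y5MZ', offset=15
After 8 (seek(13, SET)): offset=13
After 9 (seek(1, SET)): offset=1
After 10 (seek(+5, CUR)): offset=6
After 11 (read(1)): returned 'T', offset=7
After 12 (tell()): offset=7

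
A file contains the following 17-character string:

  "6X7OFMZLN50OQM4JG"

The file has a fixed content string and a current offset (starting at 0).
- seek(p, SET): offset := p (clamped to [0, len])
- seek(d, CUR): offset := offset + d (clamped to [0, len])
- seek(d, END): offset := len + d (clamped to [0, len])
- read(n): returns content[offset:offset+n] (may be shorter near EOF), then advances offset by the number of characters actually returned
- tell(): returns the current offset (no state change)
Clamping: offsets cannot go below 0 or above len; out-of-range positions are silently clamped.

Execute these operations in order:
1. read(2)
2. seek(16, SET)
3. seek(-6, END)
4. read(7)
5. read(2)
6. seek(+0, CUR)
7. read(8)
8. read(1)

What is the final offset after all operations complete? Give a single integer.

After 1 (read(2)): returned '6X', offset=2
After 2 (seek(16, SET)): offset=16
After 3 (seek(-6, END)): offset=11
After 4 (read(7)): returned 'OQM4JG', offset=17
After 5 (read(2)): returned '', offset=17
After 6 (seek(+0, CUR)): offset=17
After 7 (read(8)): returned '', offset=17
After 8 (read(1)): returned '', offset=17

Answer: 17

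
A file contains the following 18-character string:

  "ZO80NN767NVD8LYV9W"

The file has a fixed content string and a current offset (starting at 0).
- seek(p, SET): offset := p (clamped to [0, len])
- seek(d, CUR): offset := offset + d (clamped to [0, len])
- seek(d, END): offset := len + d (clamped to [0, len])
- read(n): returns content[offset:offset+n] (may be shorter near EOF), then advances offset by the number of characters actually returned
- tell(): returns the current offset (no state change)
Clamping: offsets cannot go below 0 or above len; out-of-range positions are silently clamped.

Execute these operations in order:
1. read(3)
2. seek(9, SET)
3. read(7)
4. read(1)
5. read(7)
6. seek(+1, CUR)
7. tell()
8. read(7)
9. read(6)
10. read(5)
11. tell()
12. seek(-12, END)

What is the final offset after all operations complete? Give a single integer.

After 1 (read(3)): returned 'ZO8', offset=3
After 2 (seek(9, SET)): offset=9
After 3 (read(7)): returned 'NVD8LYV', offset=16
After 4 (read(1)): returned '9', offset=17
After 5 (read(7)): returned 'W', offset=18
After 6 (seek(+1, CUR)): offset=18
After 7 (tell()): offset=18
After 8 (read(7)): returned '', offset=18
After 9 (read(6)): returned '', offset=18
After 10 (read(5)): returned '', offset=18
After 11 (tell()): offset=18
After 12 (seek(-12, END)): offset=6

Answer: 6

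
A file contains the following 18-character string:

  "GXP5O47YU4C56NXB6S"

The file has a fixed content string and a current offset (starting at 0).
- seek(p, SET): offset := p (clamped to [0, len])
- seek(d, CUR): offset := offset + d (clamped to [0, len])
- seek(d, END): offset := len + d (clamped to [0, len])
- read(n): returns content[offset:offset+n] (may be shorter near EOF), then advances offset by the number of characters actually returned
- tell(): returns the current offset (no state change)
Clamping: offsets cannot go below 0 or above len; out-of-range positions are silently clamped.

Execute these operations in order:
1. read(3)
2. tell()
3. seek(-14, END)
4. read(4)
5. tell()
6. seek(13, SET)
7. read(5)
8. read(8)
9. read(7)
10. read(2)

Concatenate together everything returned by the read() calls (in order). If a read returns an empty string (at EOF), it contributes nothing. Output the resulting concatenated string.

Answer: GXPO47YNXB6S

Derivation:
After 1 (read(3)): returned 'GXP', offset=3
After 2 (tell()): offset=3
After 3 (seek(-14, END)): offset=4
After 4 (read(4)): returned 'O47Y', offset=8
After 5 (tell()): offset=8
After 6 (seek(13, SET)): offset=13
After 7 (read(5)): returned 'NXB6S', offset=18
After 8 (read(8)): returned '', offset=18
After 9 (read(7)): returned '', offset=18
After 10 (read(2)): returned '', offset=18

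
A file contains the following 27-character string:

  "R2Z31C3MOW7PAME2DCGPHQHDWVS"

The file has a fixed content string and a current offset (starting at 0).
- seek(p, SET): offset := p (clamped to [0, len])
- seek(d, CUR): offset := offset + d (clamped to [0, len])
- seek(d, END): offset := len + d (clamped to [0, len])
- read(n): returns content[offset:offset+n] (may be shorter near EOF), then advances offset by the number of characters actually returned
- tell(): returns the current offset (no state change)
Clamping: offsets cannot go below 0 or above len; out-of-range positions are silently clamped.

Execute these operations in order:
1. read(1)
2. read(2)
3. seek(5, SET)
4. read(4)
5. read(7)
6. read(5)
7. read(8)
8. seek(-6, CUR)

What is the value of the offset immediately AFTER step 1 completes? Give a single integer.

Answer: 1

Derivation:
After 1 (read(1)): returned 'R', offset=1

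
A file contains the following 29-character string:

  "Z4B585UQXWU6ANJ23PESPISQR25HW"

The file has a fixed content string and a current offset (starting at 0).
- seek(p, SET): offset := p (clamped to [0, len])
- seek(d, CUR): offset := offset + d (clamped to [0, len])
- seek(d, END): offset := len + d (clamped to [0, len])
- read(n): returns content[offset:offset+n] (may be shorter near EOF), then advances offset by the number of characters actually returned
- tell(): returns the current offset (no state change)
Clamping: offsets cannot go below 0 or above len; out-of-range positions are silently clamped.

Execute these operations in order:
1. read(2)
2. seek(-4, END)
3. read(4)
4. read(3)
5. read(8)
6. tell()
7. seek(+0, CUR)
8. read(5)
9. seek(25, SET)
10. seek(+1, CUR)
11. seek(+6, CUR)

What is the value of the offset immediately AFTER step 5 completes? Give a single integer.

After 1 (read(2)): returned 'Z4', offset=2
After 2 (seek(-4, END)): offset=25
After 3 (read(4)): returned '25HW', offset=29
After 4 (read(3)): returned '', offset=29
After 5 (read(8)): returned '', offset=29

Answer: 29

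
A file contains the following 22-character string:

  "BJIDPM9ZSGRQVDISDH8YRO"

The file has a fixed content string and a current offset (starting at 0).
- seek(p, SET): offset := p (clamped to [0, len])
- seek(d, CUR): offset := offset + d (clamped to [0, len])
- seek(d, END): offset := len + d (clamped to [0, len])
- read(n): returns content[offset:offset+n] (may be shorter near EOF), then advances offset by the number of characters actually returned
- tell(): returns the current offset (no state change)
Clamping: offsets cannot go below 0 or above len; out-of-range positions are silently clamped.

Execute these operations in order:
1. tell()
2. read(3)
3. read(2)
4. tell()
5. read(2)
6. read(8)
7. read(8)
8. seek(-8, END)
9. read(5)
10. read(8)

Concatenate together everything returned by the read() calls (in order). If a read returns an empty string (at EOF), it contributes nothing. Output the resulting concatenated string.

Answer: BJIDPM9ZSGRQVDISDH8YROISDH8YRO

Derivation:
After 1 (tell()): offset=0
After 2 (read(3)): returned 'BJI', offset=3
After 3 (read(2)): returned 'DP', offset=5
After 4 (tell()): offset=5
After 5 (read(2)): returned 'M9', offset=7
After 6 (read(8)): returned 'ZSGRQVDI', offset=15
After 7 (read(8)): returned 'SDH8YRO', offset=22
After 8 (seek(-8, END)): offset=14
After 9 (read(5)): returned 'ISDH8', offset=19
After 10 (read(8)): returned 'YRO', offset=22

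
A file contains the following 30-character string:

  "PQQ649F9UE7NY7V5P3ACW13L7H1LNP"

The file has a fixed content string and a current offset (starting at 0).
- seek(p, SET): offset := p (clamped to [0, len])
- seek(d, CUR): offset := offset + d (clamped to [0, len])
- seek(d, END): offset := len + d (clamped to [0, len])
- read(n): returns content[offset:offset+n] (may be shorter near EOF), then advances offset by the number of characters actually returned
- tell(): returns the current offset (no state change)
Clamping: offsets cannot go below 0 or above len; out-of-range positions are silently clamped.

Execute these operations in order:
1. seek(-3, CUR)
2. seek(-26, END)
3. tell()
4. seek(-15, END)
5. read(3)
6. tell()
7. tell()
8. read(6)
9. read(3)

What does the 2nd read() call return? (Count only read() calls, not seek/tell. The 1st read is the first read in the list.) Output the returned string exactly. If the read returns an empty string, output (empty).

After 1 (seek(-3, CUR)): offset=0
After 2 (seek(-26, END)): offset=4
After 3 (tell()): offset=4
After 4 (seek(-15, END)): offset=15
After 5 (read(3)): returned '5P3', offset=18
After 6 (tell()): offset=18
After 7 (tell()): offset=18
After 8 (read(6)): returned 'ACW13L', offset=24
After 9 (read(3)): returned '7H1', offset=27

Answer: ACW13L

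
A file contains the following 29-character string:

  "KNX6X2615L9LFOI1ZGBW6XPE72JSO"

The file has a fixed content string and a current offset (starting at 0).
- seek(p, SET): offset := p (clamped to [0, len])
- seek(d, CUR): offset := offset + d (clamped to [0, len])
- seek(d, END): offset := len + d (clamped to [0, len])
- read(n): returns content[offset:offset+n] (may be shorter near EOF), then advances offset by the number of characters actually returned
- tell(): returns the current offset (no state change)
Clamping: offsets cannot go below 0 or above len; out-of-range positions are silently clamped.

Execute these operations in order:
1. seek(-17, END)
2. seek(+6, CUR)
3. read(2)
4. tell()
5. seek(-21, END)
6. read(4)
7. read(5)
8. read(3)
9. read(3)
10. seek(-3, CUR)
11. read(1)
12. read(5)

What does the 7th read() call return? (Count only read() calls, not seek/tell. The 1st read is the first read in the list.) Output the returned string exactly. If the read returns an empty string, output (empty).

After 1 (seek(-17, END)): offset=12
After 2 (seek(+6, CUR)): offset=18
After 3 (read(2)): returned 'BW', offset=20
After 4 (tell()): offset=20
After 5 (seek(-21, END)): offset=8
After 6 (read(4)): returned '5L9L', offset=12
After 7 (read(5)): returned 'FOI1Z', offset=17
After 8 (read(3)): returned 'GBW', offset=20
After 9 (read(3)): returned '6XP', offset=23
After 10 (seek(-3, CUR)): offset=20
After 11 (read(1)): returned '6', offset=21
After 12 (read(5)): returned 'XPE72', offset=26

Answer: XPE72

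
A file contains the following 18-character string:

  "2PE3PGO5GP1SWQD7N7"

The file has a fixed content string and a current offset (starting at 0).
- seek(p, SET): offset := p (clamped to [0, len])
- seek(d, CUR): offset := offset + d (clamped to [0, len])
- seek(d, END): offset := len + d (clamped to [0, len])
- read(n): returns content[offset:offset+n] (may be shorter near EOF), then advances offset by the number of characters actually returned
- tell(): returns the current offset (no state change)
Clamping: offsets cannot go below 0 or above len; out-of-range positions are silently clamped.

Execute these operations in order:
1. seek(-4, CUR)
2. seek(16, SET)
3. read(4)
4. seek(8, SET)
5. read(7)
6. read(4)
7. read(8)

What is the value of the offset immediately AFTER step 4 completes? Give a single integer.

Answer: 8

Derivation:
After 1 (seek(-4, CUR)): offset=0
After 2 (seek(16, SET)): offset=16
After 3 (read(4)): returned 'N7', offset=18
After 4 (seek(8, SET)): offset=8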